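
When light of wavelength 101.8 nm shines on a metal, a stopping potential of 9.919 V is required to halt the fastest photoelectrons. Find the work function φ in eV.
2.26 eV

The stopping potential gives the maximum kinetic energy: KE_max = eV_s = 9.919 eV

From Einstein's photoelectric equation: KE_max = hc/λ - φ
Rearranging: φ = hc/λ - KE_max

Calculate photon energy:
E_photon = hc/λ = (6.626×10⁻³⁴ J·s)(3×10⁸ m/s) / (101.8×10⁻⁹ m) = 12.1792 eV

Therefore:
φ = 12.1792 - 9.919 = 2.26 eV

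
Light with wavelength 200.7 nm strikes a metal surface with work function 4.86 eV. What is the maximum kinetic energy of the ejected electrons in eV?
1.3176 eV

Using Einstein's photoelectric equation: KE_max = hf - φ = hc/λ - φ

First, calculate the photon energy:
E_photon = hc/λ = (6.626×10⁻³⁴ J·s)(3×10⁸ m/s) / (200.7×10⁻⁹ m)
E_photon = 6.1776 eV

Then, the maximum kinetic energy:
KE_max = E_photon - φ = 6.1776 eV - 4.86 eV = 1.3176 eV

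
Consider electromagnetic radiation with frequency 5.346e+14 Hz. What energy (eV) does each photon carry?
2.2109 eV

Using E = hf:

E = hf = (6.626×10⁻³⁴ J·s)(5.346e+14 Hz)
E = 2.2109 eV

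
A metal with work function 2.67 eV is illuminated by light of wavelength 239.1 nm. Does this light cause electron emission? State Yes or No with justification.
Yes

For photoemission, the photon energy must exceed the work function.

Photon energy: E = hc/λ = 5.1855 eV
Work function: φ = 2.67 eV

Since E_photon (5.1855 eV) > φ (2.67 eV), photoemission WILL occur.
The threshold wavelength is λ₀ = hc/φ = 464.4 nm.
Since 239.1 nm < 464.4 nm, the light has sufficient energy.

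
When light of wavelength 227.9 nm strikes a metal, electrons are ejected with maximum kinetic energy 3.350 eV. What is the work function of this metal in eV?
2.09 eV

From Einstein's photoelectric equation: KE_max = hf - φ = hc/λ - φ

Rearranging for φ:
φ = hc/λ - KE_max

Calculate photon energy:
E_photon = hc/λ = 5.4403 eV

Therefore:
φ = 5.4403 - 3.350 = 2.09 eV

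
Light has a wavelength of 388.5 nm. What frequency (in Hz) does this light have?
7.7167e+14 Hz

Using the wave equation: c = fλ

Solving for frequency:
f = c/λ = (3×10⁸ m/s) / (388.5×10⁻⁹ m)
f = 7.7167e+14 Hz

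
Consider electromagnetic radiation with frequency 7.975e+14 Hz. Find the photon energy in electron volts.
3.2982 eV

Using E = hf:

E = hf = (6.626×10⁻³⁴ J·s)(7.975e+14 Hz)
E = 3.2982 eV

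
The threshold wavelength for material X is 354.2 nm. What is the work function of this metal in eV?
3.50 eV

At the threshold wavelength, photon energy equals work function:
φ = hc/λ₀

Calculating:
φ = (6.626×10⁻³⁴ J·s)(3×10⁸ m/s) / (354.2×10⁻⁹ m)
φ = 3.50 eV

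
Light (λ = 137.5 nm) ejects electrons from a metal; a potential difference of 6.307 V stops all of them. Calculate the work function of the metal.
2.71 eV

The stopping potential gives the maximum kinetic energy: KE_max = eV_s = 6.307 eV

From Einstein's photoelectric equation: KE_max = hc/λ - φ
Rearranging: φ = hc/λ - KE_max

Calculate photon energy:
E_photon = hc/λ = (6.626×10⁻³⁴ J·s)(3×10⁸ m/s) / (137.5×10⁻⁹ m) = 9.0170 eV

Therefore:
φ = 9.0170 - 6.307 = 2.71 eV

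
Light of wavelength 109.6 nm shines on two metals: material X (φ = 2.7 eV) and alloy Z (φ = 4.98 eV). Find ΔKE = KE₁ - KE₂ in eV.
2.2800 eV

Using KE_max = hc/λ - φ for each metal:

Photon energy: E = hc/λ = 11.3124 eV

For material X (φ₁ = 2.7 eV):
KE₁ = E - φ₁ = 11.3124 - 2.7 = 8.6124 eV

For alloy Z (φ₂ = 4.98 eV):
KE₂ = E - φ₂ = 11.3124 - 4.98 = 6.3324 eV

Difference:
ΔKE = KE₁ - KE₂ = 8.6124 - 6.3324 = 2.2800 eV

Note: The difference equals the difference in work functions: 4.98 - 2.7 = 2.28 eV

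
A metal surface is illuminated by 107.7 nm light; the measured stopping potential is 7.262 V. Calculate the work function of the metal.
4.25 eV

The stopping potential gives the maximum kinetic energy: KE_max = eV_s = 7.262 eV

From Einstein's photoelectric equation: KE_max = hc/λ - φ
Rearranging: φ = hc/λ - KE_max

Calculate photon energy:
E_photon = hc/λ = (6.626×10⁻³⁴ J·s)(3×10⁸ m/s) / (107.7×10⁻⁹ m) = 11.5120 eV

Therefore:
φ = 11.5120 - 7.262 = 4.25 eV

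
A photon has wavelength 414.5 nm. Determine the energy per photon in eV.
2.9912 eV

Using E = hf = hc/λ:

E = hc/λ = (6.626×10⁻³⁴ J·s)(3×10⁸ m/s) / (414.5×10⁻⁹ m)
E = 2.9912 eV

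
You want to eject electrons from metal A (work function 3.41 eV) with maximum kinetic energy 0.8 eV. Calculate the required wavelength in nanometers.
294.50 nm

From Einstein's equation: KE_max = hc/λ - φ

Rearranging for λ:
hc/λ = KE_max + φ
λ = hc/(KE_max + φ)

Required photon energy:
E_photon = KE_max + φ = 0.8 + 3.41 = 4.21 eV

Required wavelength:
λ = hc/E_photon = (6.626×10⁻³⁴)(3×10⁸) / (4.21 × 1.602×10⁻¹⁹)
λ = 294.50 nm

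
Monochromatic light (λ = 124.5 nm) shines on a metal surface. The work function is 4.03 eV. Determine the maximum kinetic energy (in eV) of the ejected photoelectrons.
5.9286 eV

Using Einstein's photoelectric equation: KE_max = hf - φ = hc/λ - φ

First, calculate the photon energy:
E_photon = hc/λ = (6.626×10⁻³⁴ J·s)(3×10⁸ m/s) / (124.5×10⁻⁹ m)
E_photon = 9.9586 eV

Then, the maximum kinetic energy:
KE_max = E_photon - φ = 9.9586 eV - 4.03 eV = 5.9286 eV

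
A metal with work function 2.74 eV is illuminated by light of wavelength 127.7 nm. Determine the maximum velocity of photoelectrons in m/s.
1.5657e+06 m/s

First, find the maximum kinetic energy:
E_photon = hc/λ = 9.7090 eV
KE_max = E_photon - φ = 9.7090 - 2.74 = 6.9690 eV

Convert to Joules: KE_max = 6.9690 × 1.602×10⁻¹⁹ J = 1.1166e-18 J

Then use KE = ½mv² to find velocity:
v = √(2·KE/m) = √(2 × 1.1166e-18 J / 9.109e-31 kg)
v = 1.5657e+06 m/s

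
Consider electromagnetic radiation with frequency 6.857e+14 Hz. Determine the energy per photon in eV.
2.8358 eV

Using E = hf:

E = hf = (6.626×10⁻³⁴ J·s)(6.857e+14 Hz)
E = 2.8358 eV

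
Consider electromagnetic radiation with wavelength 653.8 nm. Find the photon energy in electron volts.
1.8964 eV

Using E = hf = hc/λ:

E = hc/λ = (6.626×10⁻³⁴ J·s)(3×10⁸ m/s) / (653.8×10⁻⁹ m)
E = 1.8964 eV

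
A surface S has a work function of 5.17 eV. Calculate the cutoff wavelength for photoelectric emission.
239.81 nm

The threshold wavelength is when the photon energy equals the work function:
hc/λ₀ = φ

Solving for λ₀:
λ₀ = hc/φ = (6.626×10⁻³⁴ J·s)(3×10⁸ m/s) / (5.17 eV × 1.602×10⁻¹⁹ J/eV)
λ₀ = 239.81 nm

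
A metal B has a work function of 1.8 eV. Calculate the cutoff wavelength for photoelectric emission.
688.80 nm

The threshold wavelength is when the photon energy equals the work function:
hc/λ₀ = φ

Solving for λ₀:
λ₀ = hc/φ = (6.626×10⁻³⁴ J·s)(3×10⁸ m/s) / (1.8 eV × 1.602×10⁻¹⁹ J/eV)
λ₀ = 688.80 nm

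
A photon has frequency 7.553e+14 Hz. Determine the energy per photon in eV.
3.1237 eV

Using E = hf:

E = hf = (6.626×10⁻³⁴ J·s)(7.553e+14 Hz)
E = 3.1237 eV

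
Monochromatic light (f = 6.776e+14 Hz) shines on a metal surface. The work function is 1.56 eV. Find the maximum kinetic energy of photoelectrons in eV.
1.2423 eV

Using Einstein's photoelectric equation: KE_max = hf - φ

First, calculate the photon energy:
E_photon = hf = (6.626×10⁻³⁴ J·s)(6.776e+14 Hz)
E_photon = 2.8023 eV

Then, the maximum kinetic energy:
KE_max = E_photon - φ = 2.8023 eV - 1.56 eV = 1.2423 eV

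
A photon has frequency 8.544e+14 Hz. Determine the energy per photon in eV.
3.5335 eV

Using E = hf:

E = hf = (6.626×10⁻³⁴ J·s)(8.544e+14 Hz)
E = 3.5335 eV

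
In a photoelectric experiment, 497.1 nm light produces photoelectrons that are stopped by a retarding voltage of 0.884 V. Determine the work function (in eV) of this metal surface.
1.61 eV

The stopping potential gives the maximum kinetic energy: KE_max = eV_s = 0.884 eV

From Einstein's photoelectric equation: KE_max = hc/λ - φ
Rearranging: φ = hc/λ - KE_max

Calculate photon energy:
E_photon = hc/λ = (6.626×10⁻³⁴ J·s)(3×10⁸ m/s) / (497.1×10⁻⁹ m) = 2.4942 eV

Therefore:
φ = 2.4942 - 0.884 = 1.61 eV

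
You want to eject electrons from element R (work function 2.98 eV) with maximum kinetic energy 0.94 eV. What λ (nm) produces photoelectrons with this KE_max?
316.29 nm

From Einstein's equation: KE_max = hc/λ - φ

Rearranging for λ:
hc/λ = KE_max + φ
λ = hc/(KE_max + φ)

Required photon energy:
E_photon = KE_max + φ = 0.94 + 2.98 = 3.92 eV

Required wavelength:
λ = hc/E_photon = (6.626×10⁻³⁴)(3×10⁸) / (3.92 × 1.602×10⁻¹⁹)
λ = 316.29 nm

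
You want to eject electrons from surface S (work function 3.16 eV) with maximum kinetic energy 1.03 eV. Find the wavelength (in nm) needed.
295.91 nm

From Einstein's equation: KE_max = hc/λ - φ

Rearranging for λ:
hc/λ = KE_max + φ
λ = hc/(KE_max + φ)

Required photon energy:
E_photon = KE_max + φ = 1.03 + 3.16 = 4.19 eV

Required wavelength:
λ = hc/E_photon = (6.626×10⁻³⁴)(3×10⁸) / (4.19 × 1.602×10⁻¹⁹)
λ = 295.91 nm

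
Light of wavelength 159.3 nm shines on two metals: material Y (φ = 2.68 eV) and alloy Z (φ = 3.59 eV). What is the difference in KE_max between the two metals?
0.9100 eV

Using KE_max = hc/λ - φ for each metal:

Photon energy: E = hc/λ = 7.7831 eV

For material Y (φ₁ = 2.68 eV):
KE₁ = E - φ₁ = 7.7831 - 2.68 = 5.1031 eV

For alloy Z (φ₂ = 3.59 eV):
KE₂ = E - φ₂ = 7.7831 - 3.59 = 4.1931 eV

Difference:
ΔKE = KE₁ - KE₂ = 5.1031 - 4.1931 = 0.9100 eV

Note: The difference equals the difference in work functions: 3.59 - 2.68 = 0.91 eV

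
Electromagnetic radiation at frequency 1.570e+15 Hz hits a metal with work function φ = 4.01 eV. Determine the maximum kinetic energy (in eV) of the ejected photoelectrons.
2.4830 eV

Using Einstein's photoelectric equation: KE_max = hf - φ

First, calculate the photon energy:
E_photon = hf = (6.626×10⁻³⁴ J·s)(1.570e+15 Hz)
E_photon = 6.4930 eV

Then, the maximum kinetic energy:
KE_max = E_photon - φ = 6.4930 eV - 4.01 eV = 2.4830 eV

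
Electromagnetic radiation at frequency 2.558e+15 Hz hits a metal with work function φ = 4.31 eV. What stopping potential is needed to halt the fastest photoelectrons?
6.2690 V

The stopping potential V_s satisfies: eV_s = KE_max

First, find KE_max using Einstein's equation:
E_photon = hf = (6.626×10⁻³⁴ J·s)(2.558e+15 Hz) = 10.5790 eV
KE_max = E_photon - φ = 10.5790 - 4.31 = 6.2690 eV

Since eV_s = KE_max:
V_s = KE_max/e = 6.2690 V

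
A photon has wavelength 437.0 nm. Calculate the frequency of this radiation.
6.8602e+14 Hz

Using the wave equation: c = fλ

Solving for frequency:
f = c/λ = (3×10⁸ m/s) / (437.0×10⁻⁹ m)
f = 6.8602e+14 Hz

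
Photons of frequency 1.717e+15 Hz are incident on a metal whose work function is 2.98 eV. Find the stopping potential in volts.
4.1209 V

The stopping potential V_s satisfies: eV_s = KE_max

First, find KE_max using Einstein's equation:
E_photon = hf = (6.626×10⁻³⁴ J·s)(1.717e+15 Hz) = 7.1009 eV
KE_max = E_photon - φ = 7.1009 - 2.98 = 4.1209 eV

Since eV_s = KE_max:
V_s = KE_max/e = 4.1209 V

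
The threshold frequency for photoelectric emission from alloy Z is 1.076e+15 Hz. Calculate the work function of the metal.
4.45 eV

At the threshold frequency, photon energy equals work function:
φ = hf₀

Calculating:
φ = (6.626×10⁻³⁴ J·s)(1.076e+15 Hz)
φ = 4.45 eV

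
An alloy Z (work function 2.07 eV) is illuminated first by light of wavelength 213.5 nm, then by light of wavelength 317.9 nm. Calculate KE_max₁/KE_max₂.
2.0421

Using Einstein's equation: KE_max = hc/λ - φ

For λ₁ = 213.5 nm:
E₁ = hc/λ₁ = 5.8072 eV
KE₁ = E₁ - φ = 5.8072 - 2.07 = 3.7372 eV

For λ₂ = 317.9 nm:
E₂ = hc/λ₂ = 3.9001 eV
KE₂ = E₂ - φ = 3.9001 - 2.07 = 1.8301 eV

Ratio: KE₁/KE₂ = 3.7372/1.8301 = 2.0421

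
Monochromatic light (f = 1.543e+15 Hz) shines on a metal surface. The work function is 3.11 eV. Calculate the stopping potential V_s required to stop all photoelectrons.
3.2713 V

The stopping potential V_s satisfies: eV_s = KE_max

First, find KE_max using Einstein's equation:
E_photon = hf = (6.626×10⁻³⁴ J·s)(1.543e+15 Hz) = 6.3813 eV
KE_max = E_photon - φ = 6.3813 - 3.11 = 3.2713 eV

Since eV_s = KE_max:
V_s = KE_max/e = 3.2713 V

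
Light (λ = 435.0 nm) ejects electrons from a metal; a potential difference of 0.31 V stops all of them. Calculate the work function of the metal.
2.54 eV

The stopping potential gives the maximum kinetic energy: KE_max = eV_s = 0.31 eV

From Einstein's photoelectric equation: KE_max = hc/λ - φ
Rearranging: φ = hc/λ - KE_max

Calculate photon energy:
E_photon = hc/λ = (6.626×10⁻³⁴ J·s)(3×10⁸ m/s) / (435.0×10⁻⁹ m) = 2.8502 eV

Therefore:
φ = 2.8502 - 0.31 = 2.54 eV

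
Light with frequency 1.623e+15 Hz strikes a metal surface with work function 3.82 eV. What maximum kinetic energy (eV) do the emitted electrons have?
2.8922 eV

Using Einstein's photoelectric equation: KE_max = hf - φ

First, calculate the photon energy:
E_photon = hf = (6.626×10⁻³⁴ J·s)(1.623e+15 Hz)
E_photon = 6.7122 eV

Then, the maximum kinetic energy:
KE_max = E_photon - φ = 6.7122 eV - 3.82 eV = 2.8922 eV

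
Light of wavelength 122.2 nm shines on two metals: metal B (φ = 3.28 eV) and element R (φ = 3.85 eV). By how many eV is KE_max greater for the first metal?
0.5700 eV

Using KE_max = hc/λ - φ for each metal:

Photon energy: E = hc/λ = 10.1460 eV

For metal B (φ₁ = 3.28 eV):
KE₁ = E - φ₁ = 10.1460 - 3.28 = 6.8660 eV

For element R (φ₂ = 3.85 eV):
KE₂ = E - φ₂ = 10.1460 - 3.85 = 6.2960 eV

Difference:
ΔKE = KE₁ - KE₂ = 6.8660 - 6.2960 = 0.5700 eV

Note: The difference equals the difference in work functions: 3.85 - 3.28 = 0.57 eV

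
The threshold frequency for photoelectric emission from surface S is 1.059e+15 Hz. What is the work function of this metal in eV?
4.38 eV

At the threshold frequency, photon energy equals work function:
φ = hf₀

Calculating:
φ = (6.626×10⁻³⁴ J·s)(1.059e+15 Hz)
φ = 4.38 eV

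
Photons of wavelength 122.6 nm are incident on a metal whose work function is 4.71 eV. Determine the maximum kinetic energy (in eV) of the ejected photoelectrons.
5.4029 eV

Using Einstein's photoelectric equation: KE_max = hf - φ = hc/λ - φ

First, calculate the photon energy:
E_photon = hc/λ = (6.626×10⁻³⁴ J·s)(3×10⁸ m/s) / (122.6×10⁻⁹ m)
E_photon = 10.1129 eV

Then, the maximum kinetic energy:
KE_max = E_photon - φ = 10.1129 eV - 4.71 eV = 5.4029 eV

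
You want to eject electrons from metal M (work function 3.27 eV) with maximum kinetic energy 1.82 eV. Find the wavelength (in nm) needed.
243.58 nm

From Einstein's equation: KE_max = hc/λ - φ

Rearranging for λ:
hc/λ = KE_max + φ
λ = hc/(KE_max + φ)

Required photon energy:
E_photon = KE_max + φ = 1.82 + 3.27 = 5.09 eV

Required wavelength:
λ = hc/E_photon = (6.626×10⁻³⁴)(3×10⁸) / (5.09 × 1.602×10⁻¹⁹)
λ = 243.58 nm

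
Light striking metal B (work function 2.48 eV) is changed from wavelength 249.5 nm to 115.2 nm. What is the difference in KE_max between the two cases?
5.7932 eV

Using Einstein's equation: KE_max = hc/λ - φ

For λ₁ = 249.5 nm:
KE₁ = hc/λ₁ - φ = 4.9693 - 2.48 = 2.4893 eV

For λ₂ = 115.2 nm:
KE₂ = hc/λ₂ - φ = 10.7625 - 2.48 = 8.2825 eV

Change in KE:
ΔKE = KE₂ - KE₁ = 8.2825 - 2.4893 = 5.7932 eV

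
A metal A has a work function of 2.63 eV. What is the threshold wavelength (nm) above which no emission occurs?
471.42 nm

The threshold wavelength is when the photon energy equals the work function:
hc/λ₀ = φ

Solving for λ₀:
λ₀ = hc/φ = (6.626×10⁻³⁴ J·s)(3×10⁸ m/s) / (2.63 eV × 1.602×10⁻¹⁹ J/eV)
λ₀ = 471.42 nm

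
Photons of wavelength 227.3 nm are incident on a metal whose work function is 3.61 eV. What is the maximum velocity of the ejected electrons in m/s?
8.0553e+05 m/s

First, find the maximum kinetic energy:
E_photon = hc/λ = 5.4547 eV
KE_max = E_photon - φ = 5.4547 - 3.61 = 1.8447 eV

Convert to Joules: KE_max = 1.8447 × 1.602×10⁻¹⁹ J = 2.9555e-19 J

Then use KE = ½mv² to find velocity:
v = √(2·KE/m) = √(2 × 2.9555e-19 J / 9.109e-31 kg)
v = 8.0553e+05 m/s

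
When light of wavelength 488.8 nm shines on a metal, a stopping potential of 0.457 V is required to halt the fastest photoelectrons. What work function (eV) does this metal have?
2.08 eV

The stopping potential gives the maximum kinetic energy: KE_max = eV_s = 0.457 eV

From Einstein's photoelectric equation: KE_max = hc/λ - φ
Rearranging: φ = hc/λ - KE_max

Calculate photon energy:
E_photon = hc/λ = (6.626×10⁻³⁴ J·s)(3×10⁸ m/s) / (488.8×10⁻⁹ m) = 2.5365 eV

Therefore:
φ = 2.5365 - 0.457 = 2.08 eV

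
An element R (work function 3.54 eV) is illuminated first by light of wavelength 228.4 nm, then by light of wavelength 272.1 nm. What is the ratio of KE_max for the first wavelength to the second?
1.8576

Using Einstein's equation: KE_max = hc/λ - φ

For λ₁ = 228.4 nm:
E₁ = hc/λ₁ = 5.4284 eV
KE₁ = E₁ - φ = 5.4284 - 3.54 = 1.8884 eV

For λ₂ = 272.1 nm:
E₂ = hc/λ₂ = 4.5566 eV
KE₂ = E₂ - φ = 4.5566 - 3.54 = 1.0166 eV

Ratio: KE₁/KE₂ = 1.8884/1.0166 = 1.8576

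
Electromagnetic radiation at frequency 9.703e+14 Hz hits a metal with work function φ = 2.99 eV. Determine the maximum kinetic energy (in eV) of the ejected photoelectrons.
1.0228 eV

Using Einstein's photoelectric equation: KE_max = hf - φ

First, calculate the photon energy:
E_photon = hf = (6.626×10⁻³⁴ J·s)(9.703e+14 Hz)
E_photon = 4.0128 eV

Then, the maximum kinetic energy:
KE_max = E_photon - φ = 4.0128 eV - 2.99 eV = 1.0228 eV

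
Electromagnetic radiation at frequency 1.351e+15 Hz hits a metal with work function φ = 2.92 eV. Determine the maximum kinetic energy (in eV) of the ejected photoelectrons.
2.6673 eV

Using Einstein's photoelectric equation: KE_max = hf - φ

First, calculate the photon energy:
E_photon = hf = (6.626×10⁻³⁴ J·s)(1.351e+15 Hz)
E_photon = 5.5873 eV

Then, the maximum kinetic energy:
KE_max = E_photon - φ = 5.5873 eV - 2.92 eV = 2.6673 eV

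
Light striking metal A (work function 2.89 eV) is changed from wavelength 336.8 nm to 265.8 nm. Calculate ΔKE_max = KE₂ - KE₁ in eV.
0.9833 eV

Using Einstein's equation: KE_max = hc/λ - φ

For λ₁ = 336.8 nm:
KE₁ = hc/λ₁ - φ = 3.6812 - 2.89 = 0.7912 eV

For λ₂ = 265.8 nm:
KE₂ = hc/λ₂ - φ = 4.6646 - 2.89 = 1.7746 eV

Change in KE:
ΔKE = KE₂ - KE₁ = 1.7746 - 0.7912 = 0.9833 eV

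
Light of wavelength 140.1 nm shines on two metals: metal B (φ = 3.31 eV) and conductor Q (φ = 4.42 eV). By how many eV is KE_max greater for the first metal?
1.1100 eV

Using KE_max = hc/λ - φ for each metal:

Photon energy: E = hc/λ = 8.8497 eV

For metal B (φ₁ = 3.31 eV):
KE₁ = E - φ₁ = 8.8497 - 3.31 = 5.5397 eV

For conductor Q (φ₂ = 4.42 eV):
KE₂ = E - φ₂ = 8.8497 - 4.42 = 4.4297 eV

Difference:
ΔKE = KE₁ - KE₂ = 5.5397 - 4.4297 = 1.1100 eV

Note: The difference equals the difference in work functions: 4.42 - 3.31 = 1.11 eV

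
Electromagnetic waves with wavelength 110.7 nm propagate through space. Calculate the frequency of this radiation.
2.7082e+15 Hz

Using the wave equation: c = fλ

Solving for frequency:
f = c/λ = (3×10⁸ m/s) / (110.7×10⁻⁹ m)
f = 2.7082e+15 Hz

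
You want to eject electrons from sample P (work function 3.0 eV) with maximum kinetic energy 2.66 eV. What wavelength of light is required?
219.05 nm

From Einstein's equation: KE_max = hc/λ - φ

Rearranging for λ:
hc/λ = KE_max + φ
λ = hc/(KE_max + φ)

Required photon energy:
E_photon = KE_max + φ = 2.66 + 3.0 = 5.66 eV

Required wavelength:
λ = hc/E_photon = (6.626×10⁻³⁴)(3×10⁸) / (5.66 × 1.602×10⁻¹⁹)
λ = 219.05 nm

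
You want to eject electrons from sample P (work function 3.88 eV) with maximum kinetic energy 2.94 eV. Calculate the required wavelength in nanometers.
181.80 nm

From Einstein's equation: KE_max = hc/λ - φ

Rearranging for λ:
hc/λ = KE_max + φ
λ = hc/(KE_max + φ)

Required photon energy:
E_photon = KE_max + φ = 2.94 + 3.88 = 6.82 eV

Required wavelength:
λ = hc/E_photon = (6.626×10⁻³⁴)(3×10⁸) / (6.82 × 1.602×10⁻¹⁹)
λ = 181.80 nm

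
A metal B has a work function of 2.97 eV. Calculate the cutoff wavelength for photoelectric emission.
417.46 nm

The threshold wavelength is when the photon energy equals the work function:
hc/λ₀ = φ

Solving for λ₀:
λ₀ = hc/φ = (6.626×10⁻³⁴ J·s)(3×10⁸ m/s) / (2.97 eV × 1.602×10⁻¹⁹ J/eV)
λ₀ = 417.46 nm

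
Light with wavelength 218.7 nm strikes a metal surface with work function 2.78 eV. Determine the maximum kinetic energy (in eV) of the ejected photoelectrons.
2.8891 eV

Using Einstein's photoelectric equation: KE_max = hf - φ = hc/λ - φ

First, calculate the photon energy:
E_photon = hc/λ = (6.626×10⁻³⁴ J·s)(3×10⁸ m/s) / (218.7×10⁻⁹ m)
E_photon = 5.6691 eV

Then, the maximum kinetic energy:
KE_max = E_photon - φ = 5.6691 eV - 2.78 eV = 2.8891 eV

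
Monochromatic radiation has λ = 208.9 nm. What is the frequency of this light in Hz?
1.4351e+15 Hz

Using the wave equation: c = fλ

Solving for frequency:
f = c/λ = (3×10⁸ m/s) / (208.9×10⁻⁹ m)
f = 1.4351e+15 Hz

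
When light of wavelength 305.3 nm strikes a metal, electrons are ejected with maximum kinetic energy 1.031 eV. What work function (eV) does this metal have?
3.03 eV

From Einstein's photoelectric equation: KE_max = hf - φ = hc/λ - φ

Rearranging for φ:
φ = hc/λ - KE_max

Calculate photon energy:
E_photon = hc/λ = 4.0611 eV

Therefore:
φ = 4.0611 - 1.031 = 3.03 eV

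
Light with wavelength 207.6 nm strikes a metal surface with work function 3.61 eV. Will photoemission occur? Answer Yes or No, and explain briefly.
Yes

For photoemission, the photon energy must exceed the work function.

Photon energy: E = hc/λ = 5.9723 eV
Work function: φ = 3.61 eV

Since E_photon (5.9723 eV) > φ (3.61 eV), photoemission WILL occur.
The threshold wavelength is λ₀ = hc/φ = 343.4 nm.
Since 207.6 nm < 343.4 nm, the light has sufficient energy.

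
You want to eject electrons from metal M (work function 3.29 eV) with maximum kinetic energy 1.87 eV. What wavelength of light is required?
240.28 nm

From Einstein's equation: KE_max = hc/λ - φ

Rearranging for λ:
hc/λ = KE_max + φ
λ = hc/(KE_max + φ)

Required photon energy:
E_photon = KE_max + φ = 1.87 + 3.29 = 5.16 eV

Required wavelength:
λ = hc/E_photon = (6.626×10⁻³⁴)(3×10⁸) / (5.16 × 1.602×10⁻¹⁹)
λ = 240.28 nm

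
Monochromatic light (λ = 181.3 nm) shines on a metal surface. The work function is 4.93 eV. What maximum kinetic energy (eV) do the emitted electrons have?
1.9086 eV

Using Einstein's photoelectric equation: KE_max = hf - φ = hc/λ - φ

First, calculate the photon energy:
E_photon = hc/λ = (6.626×10⁻³⁴ J·s)(3×10⁸ m/s) / (181.3×10⁻⁹ m)
E_photon = 6.8386 eV

Then, the maximum kinetic energy:
KE_max = E_photon - φ = 6.8386 eV - 4.93 eV = 1.9086 eV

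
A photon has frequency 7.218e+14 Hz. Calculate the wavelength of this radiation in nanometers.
415.34 nm

Using the wave equation: c = fλ

Solving for wavelength:
λ = c/f = (3×10⁸ m/s) / (7.218e+14 Hz)
λ = 415.34 nm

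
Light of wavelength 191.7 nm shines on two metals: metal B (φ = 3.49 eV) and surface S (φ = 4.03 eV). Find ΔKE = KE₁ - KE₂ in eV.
0.5400 eV

Using KE_max = hc/λ - φ for each metal:

Photon energy: E = hc/λ = 6.4676 eV

For metal B (φ₁ = 3.49 eV):
KE₁ = E - φ₁ = 6.4676 - 3.49 = 2.9776 eV

For surface S (φ₂ = 4.03 eV):
KE₂ = E - φ₂ = 6.4676 - 4.03 = 2.4376 eV

Difference:
ΔKE = KE₁ - KE₂ = 2.9776 - 2.4376 = 0.5400 eV

Note: The difference equals the difference in work functions: 4.03 - 3.49 = 0.54 eV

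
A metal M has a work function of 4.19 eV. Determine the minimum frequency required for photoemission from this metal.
1.0131e+15 Hz

The threshold frequency is when the photon energy equals the work function:
hf₀ = φ

Solving for f₀:
f₀ = φ/h = (4.19 eV × 1.602×10⁻¹⁹ J/eV) / (6.626×10⁻³⁴ J·s)
f₀ = 1.0131e+15 Hz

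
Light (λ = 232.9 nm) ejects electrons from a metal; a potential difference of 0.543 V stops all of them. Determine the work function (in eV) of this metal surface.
4.78 eV

The stopping potential gives the maximum kinetic energy: KE_max = eV_s = 0.543 eV

From Einstein's photoelectric equation: KE_max = hc/λ - φ
Rearranging: φ = hc/λ - KE_max

Calculate photon energy:
E_photon = hc/λ = (6.626×10⁻³⁴ J·s)(3×10⁸ m/s) / (232.9×10⁻⁹ m) = 5.3235 eV

Therefore:
φ = 5.3235 - 0.543 = 4.78 eV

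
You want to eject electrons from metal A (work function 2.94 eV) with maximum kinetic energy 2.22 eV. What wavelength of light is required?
240.28 nm

From Einstein's equation: KE_max = hc/λ - φ

Rearranging for λ:
hc/λ = KE_max + φ
λ = hc/(KE_max + φ)

Required photon energy:
E_photon = KE_max + φ = 2.22 + 2.94 = 5.16 eV

Required wavelength:
λ = hc/E_photon = (6.626×10⁻³⁴)(3×10⁸) / (5.16 × 1.602×10⁻¹⁹)
λ = 240.28 nm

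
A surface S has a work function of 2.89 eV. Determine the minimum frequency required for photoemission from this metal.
6.9880e+14 Hz

The threshold frequency is when the photon energy equals the work function:
hf₀ = φ

Solving for f₀:
f₀ = φ/h = (2.89 eV × 1.602×10⁻¹⁹ J/eV) / (6.626×10⁻³⁴ J·s)
f₀ = 6.9880e+14 Hz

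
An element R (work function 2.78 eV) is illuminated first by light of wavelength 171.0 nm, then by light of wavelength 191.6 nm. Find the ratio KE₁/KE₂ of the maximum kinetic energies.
1.2112

Using Einstein's equation: KE_max = hc/λ - φ

For λ₁ = 171.0 nm:
E₁ = hc/λ₁ = 7.2505 eV
KE₁ = E₁ - φ = 7.2505 - 2.78 = 4.4705 eV

For λ₂ = 191.6 nm:
E₂ = hc/λ₂ = 6.4710 eV
KE₂ = E₂ - φ = 6.4710 - 2.78 = 3.6910 eV

Ratio: KE₁/KE₂ = 4.4705/3.6910 = 1.2112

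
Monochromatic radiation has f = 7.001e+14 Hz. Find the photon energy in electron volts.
2.8954 eV

Using E = hf:

E = hf = (6.626×10⁻³⁴ J·s)(7.001e+14 Hz)
E = 2.8954 eV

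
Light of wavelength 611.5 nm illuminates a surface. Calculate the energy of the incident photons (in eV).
2.0275 eV

Using E = hf = hc/λ:

E = hc/λ = (6.626×10⁻³⁴ J·s)(3×10⁸ m/s) / (611.5×10⁻⁹ m)
E = 2.0275 eV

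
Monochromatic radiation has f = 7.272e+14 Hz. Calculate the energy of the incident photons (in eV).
3.0075 eV

Using E = hf:

E = hf = (6.626×10⁻³⁴ J·s)(7.272e+14 Hz)
E = 3.0075 eV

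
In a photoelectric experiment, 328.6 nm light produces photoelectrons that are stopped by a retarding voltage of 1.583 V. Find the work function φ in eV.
2.19 eV

The stopping potential gives the maximum kinetic energy: KE_max = eV_s = 1.583 eV

From Einstein's photoelectric equation: KE_max = hc/λ - φ
Rearranging: φ = hc/λ - KE_max

Calculate photon energy:
E_photon = hc/λ = (6.626×10⁻³⁴ J·s)(3×10⁸ m/s) / (328.6×10⁻⁹ m) = 3.7731 eV

Therefore:
φ = 3.7731 - 1.583 = 2.19 eV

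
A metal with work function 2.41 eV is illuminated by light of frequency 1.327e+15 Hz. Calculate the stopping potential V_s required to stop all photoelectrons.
3.0780 V

The stopping potential V_s satisfies: eV_s = KE_max

First, find KE_max using Einstein's equation:
E_photon = hf = (6.626×10⁻³⁴ J·s)(1.327e+15 Hz) = 5.4880 eV
KE_max = E_photon - φ = 5.4880 - 2.41 = 3.0780 eV

Since eV_s = KE_max:
V_s = KE_max/e = 3.0780 V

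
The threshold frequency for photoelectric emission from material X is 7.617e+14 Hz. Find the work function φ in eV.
3.15 eV

At the threshold frequency, photon energy equals work function:
φ = hf₀

Calculating:
φ = (6.626×10⁻³⁴ J·s)(7.617e+14 Hz)
φ = 3.15 eV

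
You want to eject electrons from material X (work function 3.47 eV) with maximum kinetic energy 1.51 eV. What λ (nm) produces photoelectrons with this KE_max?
248.96 nm

From Einstein's equation: KE_max = hc/λ - φ

Rearranging for λ:
hc/λ = KE_max + φ
λ = hc/(KE_max + φ)

Required photon energy:
E_photon = KE_max + φ = 1.51 + 3.47 = 4.98 eV

Required wavelength:
λ = hc/E_photon = (6.626×10⁻³⁴)(3×10⁸) / (4.98 × 1.602×10⁻¹⁹)
λ = 248.96 nm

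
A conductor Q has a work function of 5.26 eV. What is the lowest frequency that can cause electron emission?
1.2719e+15 Hz

The threshold frequency is when the photon energy equals the work function:
hf₀ = φ

Solving for f₀:
f₀ = φ/h = (5.26 eV × 1.602×10⁻¹⁹ J/eV) / (6.626×10⁻³⁴ J·s)
f₀ = 1.2719e+15 Hz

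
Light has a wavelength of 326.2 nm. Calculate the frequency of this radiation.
9.1904e+14 Hz

Using the wave equation: c = fλ

Solving for frequency:
f = c/λ = (3×10⁸ m/s) / (326.2×10⁻⁹ m)
f = 9.1904e+14 Hz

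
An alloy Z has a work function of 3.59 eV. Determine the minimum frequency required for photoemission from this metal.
8.6806e+14 Hz

The threshold frequency is when the photon energy equals the work function:
hf₀ = φ

Solving for f₀:
f₀ = φ/h = (3.59 eV × 1.602×10⁻¹⁹ J/eV) / (6.626×10⁻³⁴ J·s)
f₀ = 8.6806e+14 Hz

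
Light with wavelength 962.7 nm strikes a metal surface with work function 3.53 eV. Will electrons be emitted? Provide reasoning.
No

For photoemission, the photon energy must exceed the work function.

Photon energy: E = hc/λ = 1.2879 eV
Work function: φ = 3.53 eV

Since E_photon (1.2879 eV) < φ (3.53 eV), photoemission will NOT occur.
The threshold wavelength is λ₀ = hc/φ = 351.2 nm.
Since 962.7 nm > 351.2 nm, the photons lack sufficient energy.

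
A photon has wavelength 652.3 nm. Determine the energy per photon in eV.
1.9007 eV

Using E = hf = hc/λ:

E = hc/λ = (6.626×10⁻³⁴ J·s)(3×10⁸ m/s) / (652.3×10⁻⁹ m)
E = 1.9007 eV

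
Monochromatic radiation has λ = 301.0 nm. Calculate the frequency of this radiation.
9.9599e+14 Hz

Using the wave equation: c = fλ

Solving for frequency:
f = c/λ = (3×10⁸ m/s) / (301.0×10⁻⁹ m)
f = 9.9599e+14 Hz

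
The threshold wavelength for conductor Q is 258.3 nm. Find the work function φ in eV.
4.80 eV

At the threshold wavelength, photon energy equals work function:
φ = hc/λ₀

Calculating:
φ = (6.626×10⁻³⁴ J·s)(3×10⁸ m/s) / (258.3×10⁻⁹ m)
φ = 4.80 eV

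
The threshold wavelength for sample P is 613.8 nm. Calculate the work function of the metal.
2.02 eV

At the threshold wavelength, photon energy equals work function:
φ = hc/λ₀

Calculating:
φ = (6.626×10⁻³⁴ J·s)(3×10⁸ m/s) / (613.8×10⁻⁹ m)
φ = 2.02 eV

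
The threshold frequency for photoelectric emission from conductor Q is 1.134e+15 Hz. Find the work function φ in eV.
4.69 eV

At the threshold frequency, photon energy equals work function:
φ = hf₀

Calculating:
φ = (6.626×10⁻³⁴ J·s)(1.134e+15 Hz)
φ = 4.69 eV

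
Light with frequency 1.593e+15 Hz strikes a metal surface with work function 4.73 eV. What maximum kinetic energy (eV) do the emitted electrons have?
1.8581 eV

Using Einstein's photoelectric equation: KE_max = hf - φ

First, calculate the photon energy:
E_photon = hf = (6.626×10⁻³⁴ J·s)(1.593e+15 Hz)
E_photon = 6.5881 eV

Then, the maximum kinetic energy:
KE_max = E_photon - φ = 6.5881 eV - 4.73 eV = 1.8581 eV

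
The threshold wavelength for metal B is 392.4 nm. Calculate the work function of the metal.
3.16 eV

At the threshold wavelength, photon energy equals work function:
φ = hc/λ₀

Calculating:
φ = (6.626×10⁻³⁴ J·s)(3×10⁸ m/s) / (392.4×10⁻⁹ m)
φ = 3.16 eV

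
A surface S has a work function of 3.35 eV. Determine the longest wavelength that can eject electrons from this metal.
370.10 nm

The threshold wavelength is when the photon energy equals the work function:
hc/λ₀ = φ

Solving for λ₀:
λ₀ = hc/φ = (6.626×10⁻³⁴ J·s)(3×10⁸ m/s) / (3.35 eV × 1.602×10⁻¹⁹ J/eV)
λ₀ = 370.10 nm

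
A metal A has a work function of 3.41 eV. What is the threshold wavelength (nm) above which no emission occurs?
363.59 nm

The threshold wavelength is when the photon energy equals the work function:
hc/λ₀ = φ

Solving for λ₀:
λ₀ = hc/φ = (6.626×10⁻³⁴ J·s)(3×10⁸ m/s) / (3.41 eV × 1.602×10⁻¹⁹ J/eV)
λ₀ = 363.59 nm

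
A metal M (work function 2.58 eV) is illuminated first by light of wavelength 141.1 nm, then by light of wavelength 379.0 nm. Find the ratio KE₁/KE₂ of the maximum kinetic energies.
8.9780

Using Einstein's equation: KE_max = hc/λ - φ

For λ₁ = 141.1 nm:
E₁ = hc/λ₁ = 8.7870 eV
KE₁ = E₁ - φ = 8.7870 - 2.58 = 6.2070 eV

For λ₂ = 379.0 nm:
E₂ = hc/λ₂ = 3.2714 eV
KE₂ = E₂ - φ = 3.2714 - 2.58 = 0.6914 eV

Ratio: KE₁/KE₂ = 6.2070/0.6914 = 8.9780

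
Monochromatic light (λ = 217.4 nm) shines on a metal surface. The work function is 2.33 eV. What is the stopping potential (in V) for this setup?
3.3730 V

The stopping potential V_s satisfies: eV_s = KE_max

First, find KE_max using Einstein's equation:
E_photon = hc/λ = 5.7030 eV
KE_max = E_photon - φ = 5.7030 - 2.33 = 3.3730 eV

Since eV_s = KE_max:
V_s = KE_max/e = 3.3730 V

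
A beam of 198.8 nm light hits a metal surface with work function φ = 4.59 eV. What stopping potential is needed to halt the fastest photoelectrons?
1.6466 V

The stopping potential V_s satisfies: eV_s = KE_max

First, find KE_max using Einstein's equation:
E_photon = hc/λ = 6.2366 eV
KE_max = E_photon - φ = 6.2366 - 4.59 = 1.6466 eV

Since eV_s = KE_max:
V_s = KE_max/e = 1.6466 V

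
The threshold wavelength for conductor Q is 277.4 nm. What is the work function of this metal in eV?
4.47 eV

At the threshold wavelength, photon energy equals work function:
φ = hc/λ₀

Calculating:
φ = (6.626×10⁻³⁴ J·s)(3×10⁸ m/s) / (277.4×10⁻⁹ m)
φ = 4.47 eV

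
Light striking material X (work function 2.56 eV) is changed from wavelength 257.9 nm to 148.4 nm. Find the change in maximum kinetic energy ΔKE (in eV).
3.5473 eV

Using Einstein's equation: KE_max = hc/λ - φ

For λ₁ = 257.9 nm:
KE₁ = hc/λ₁ - φ = 4.8075 - 2.56 = 2.2475 eV

For λ₂ = 148.4 nm:
KE₂ = hc/λ₂ - φ = 8.3547 - 2.56 = 5.7947 eV

Change in KE:
ΔKE = KE₂ - KE₁ = 5.7947 - 2.2475 = 3.5473 eV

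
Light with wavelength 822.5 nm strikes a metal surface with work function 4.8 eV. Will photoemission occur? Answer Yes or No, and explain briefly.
No

For photoemission, the photon energy must exceed the work function.

Photon energy: E = hc/λ = 1.5074 eV
Work function: φ = 4.8 eV

Since E_photon (1.5074 eV) < φ (4.8 eV), photoemission will NOT occur.
The threshold wavelength is λ₀ = hc/φ = 258.3 nm.
Since 822.5 nm > 258.3 nm, the photons lack sufficient energy.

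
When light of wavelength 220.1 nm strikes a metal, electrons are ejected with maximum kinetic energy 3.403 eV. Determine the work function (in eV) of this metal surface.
2.23 eV

From Einstein's photoelectric equation: KE_max = hf - φ = hc/λ - φ

Rearranging for φ:
φ = hc/λ - KE_max

Calculate photon energy:
E_photon = hc/λ = 5.6331 eV

Therefore:
φ = 5.6331 - 3.403 = 2.23 eV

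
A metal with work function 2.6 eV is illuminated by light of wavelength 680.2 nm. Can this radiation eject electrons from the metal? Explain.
No

For photoemission, the photon energy must exceed the work function.

Photon energy: E = hc/λ = 1.8228 eV
Work function: φ = 2.6 eV

Since E_photon (1.8228 eV) < φ (2.6 eV), photoemission will NOT occur.
The threshold wavelength is λ₀ = hc/φ = 476.9 nm.
Since 680.2 nm > 476.9 nm, the photons lack sufficient energy.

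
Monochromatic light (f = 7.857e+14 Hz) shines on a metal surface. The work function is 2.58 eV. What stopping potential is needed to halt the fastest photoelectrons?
0.6694 V

The stopping potential V_s satisfies: eV_s = KE_max

First, find KE_max using Einstein's equation:
E_photon = hf = (6.626×10⁻³⁴ J·s)(7.857e+14 Hz) = 3.2494 eV
KE_max = E_photon - φ = 3.2494 - 2.58 = 0.6694 eV

Since eV_s = KE_max:
V_s = KE_max/e = 0.6694 V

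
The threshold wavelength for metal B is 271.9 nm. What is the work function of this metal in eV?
4.56 eV

At the threshold wavelength, photon energy equals work function:
φ = hc/λ₀

Calculating:
φ = (6.626×10⁻³⁴ J·s)(3×10⁸ m/s) / (271.9×10⁻⁹ m)
φ = 4.56 eV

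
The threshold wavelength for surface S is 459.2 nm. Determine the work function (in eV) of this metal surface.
2.70 eV

At the threshold wavelength, photon energy equals work function:
φ = hc/λ₀

Calculating:
φ = (6.626×10⁻³⁴ J·s)(3×10⁸ m/s) / (459.2×10⁻⁹ m)
φ = 2.70 eV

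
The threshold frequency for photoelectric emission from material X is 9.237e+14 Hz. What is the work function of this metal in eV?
3.82 eV

At the threshold frequency, photon energy equals work function:
φ = hf₀

Calculating:
φ = (6.626×10⁻³⁴ J·s)(9.237e+14 Hz)
φ = 3.82 eV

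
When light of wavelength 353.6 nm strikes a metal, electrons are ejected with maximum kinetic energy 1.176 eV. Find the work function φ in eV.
2.33 eV

From Einstein's photoelectric equation: KE_max = hf - φ = hc/λ - φ

Rearranging for φ:
φ = hc/λ - KE_max

Calculate photon energy:
E_photon = hc/λ = 3.5063 eV

Therefore:
φ = 3.5063 - 1.176 = 2.33 eV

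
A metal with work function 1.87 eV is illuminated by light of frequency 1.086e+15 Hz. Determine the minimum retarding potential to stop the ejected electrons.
2.6213 V

The stopping potential V_s satisfies: eV_s = KE_max

First, find KE_max using Einstein's equation:
E_photon = hf = (6.626×10⁻³⁴ J·s)(1.086e+15 Hz) = 4.4913 eV
KE_max = E_photon - φ = 4.4913 - 1.87 = 2.6213 eV

Since eV_s = KE_max:
V_s = KE_max/e = 2.6213 V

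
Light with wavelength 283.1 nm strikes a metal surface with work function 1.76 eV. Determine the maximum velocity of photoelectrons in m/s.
9.5992e+05 m/s

First, find the maximum kinetic energy:
E_photon = hc/λ = 4.3795 eV
KE_max = E_photon - φ = 4.3795 - 1.76 = 2.6195 eV

Convert to Joules: KE_max = 2.6195 × 1.602×10⁻¹⁹ J = 4.1969e-19 J

Then use KE = ½mv² to find velocity:
v = √(2·KE/m) = √(2 × 4.1969e-19 J / 9.109e-31 kg)
v = 9.5992e+05 m/s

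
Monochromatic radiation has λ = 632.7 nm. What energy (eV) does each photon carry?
1.9596 eV

Using E = hf = hc/λ:

E = hc/λ = (6.626×10⁻³⁴ J·s)(3×10⁸ m/s) / (632.7×10⁻⁹ m)
E = 1.9596 eV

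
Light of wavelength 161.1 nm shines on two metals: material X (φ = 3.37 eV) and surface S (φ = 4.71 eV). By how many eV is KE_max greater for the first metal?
1.3400 eV

Using KE_max = hc/λ - φ for each metal:

Photon energy: E = hc/λ = 7.6961 eV

For material X (φ₁ = 3.37 eV):
KE₁ = E - φ₁ = 7.6961 - 3.37 = 4.3261 eV

For surface S (φ₂ = 4.71 eV):
KE₂ = E - φ₂ = 7.6961 - 4.71 = 2.9861 eV

Difference:
ΔKE = KE₁ - KE₂ = 4.3261 - 2.9861 = 1.3400 eV

Note: The difference equals the difference in work functions: 4.71 - 3.37 = 1.34 eV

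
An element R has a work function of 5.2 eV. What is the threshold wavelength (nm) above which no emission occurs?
238.43 nm

The threshold wavelength is when the photon energy equals the work function:
hc/λ₀ = φ

Solving for λ₀:
λ₀ = hc/φ = (6.626×10⁻³⁴ J·s)(3×10⁸ m/s) / (5.2 eV × 1.602×10⁻¹⁹ J/eV)
λ₀ = 238.43 nm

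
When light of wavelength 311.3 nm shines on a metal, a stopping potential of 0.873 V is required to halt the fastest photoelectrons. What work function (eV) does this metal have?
3.11 eV

The stopping potential gives the maximum kinetic energy: KE_max = eV_s = 0.873 eV

From Einstein's photoelectric equation: KE_max = hc/λ - φ
Rearranging: φ = hc/λ - KE_max

Calculate photon energy:
E_photon = hc/λ = (6.626×10⁻³⁴ J·s)(3×10⁸ m/s) / (311.3×10⁻⁹ m) = 3.9828 eV

Therefore:
φ = 3.9828 - 0.873 = 3.11 eV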